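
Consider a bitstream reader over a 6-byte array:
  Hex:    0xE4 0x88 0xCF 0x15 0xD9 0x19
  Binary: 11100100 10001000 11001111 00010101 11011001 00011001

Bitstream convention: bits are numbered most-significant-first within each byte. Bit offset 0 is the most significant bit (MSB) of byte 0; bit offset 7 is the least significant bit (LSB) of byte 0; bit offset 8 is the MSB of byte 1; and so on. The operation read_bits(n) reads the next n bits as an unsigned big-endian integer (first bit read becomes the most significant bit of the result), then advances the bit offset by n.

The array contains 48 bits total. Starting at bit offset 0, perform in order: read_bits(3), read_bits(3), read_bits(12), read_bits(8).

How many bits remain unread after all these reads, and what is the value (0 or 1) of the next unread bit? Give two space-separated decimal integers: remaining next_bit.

Answer: 22 0

Derivation:
Read 1: bits[0:3] width=3 -> value=7 (bin 111); offset now 3 = byte 0 bit 3; 45 bits remain
Read 2: bits[3:6] width=3 -> value=1 (bin 001); offset now 6 = byte 0 bit 6; 42 bits remain
Read 3: bits[6:18] width=12 -> value=547 (bin 001000100011); offset now 18 = byte 2 bit 2; 30 bits remain
Read 4: bits[18:26] width=8 -> value=60 (bin 00111100); offset now 26 = byte 3 bit 2; 22 bits remain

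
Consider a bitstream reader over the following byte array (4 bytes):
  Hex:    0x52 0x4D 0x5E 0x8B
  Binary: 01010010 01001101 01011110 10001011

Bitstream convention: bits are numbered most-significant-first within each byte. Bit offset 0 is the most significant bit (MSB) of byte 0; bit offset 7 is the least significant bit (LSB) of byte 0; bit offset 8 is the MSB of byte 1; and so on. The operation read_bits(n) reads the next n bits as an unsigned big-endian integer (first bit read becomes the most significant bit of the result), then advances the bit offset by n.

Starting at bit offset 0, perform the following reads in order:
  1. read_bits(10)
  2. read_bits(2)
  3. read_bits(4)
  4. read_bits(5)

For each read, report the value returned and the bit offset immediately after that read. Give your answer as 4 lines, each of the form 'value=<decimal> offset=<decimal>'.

Answer: value=329 offset=10
value=0 offset=12
value=13 offset=16
value=11 offset=21

Derivation:
Read 1: bits[0:10] width=10 -> value=329 (bin 0101001001); offset now 10 = byte 1 bit 2; 22 bits remain
Read 2: bits[10:12] width=2 -> value=0 (bin 00); offset now 12 = byte 1 bit 4; 20 bits remain
Read 3: bits[12:16] width=4 -> value=13 (bin 1101); offset now 16 = byte 2 bit 0; 16 bits remain
Read 4: bits[16:21] width=5 -> value=11 (bin 01011); offset now 21 = byte 2 bit 5; 11 bits remain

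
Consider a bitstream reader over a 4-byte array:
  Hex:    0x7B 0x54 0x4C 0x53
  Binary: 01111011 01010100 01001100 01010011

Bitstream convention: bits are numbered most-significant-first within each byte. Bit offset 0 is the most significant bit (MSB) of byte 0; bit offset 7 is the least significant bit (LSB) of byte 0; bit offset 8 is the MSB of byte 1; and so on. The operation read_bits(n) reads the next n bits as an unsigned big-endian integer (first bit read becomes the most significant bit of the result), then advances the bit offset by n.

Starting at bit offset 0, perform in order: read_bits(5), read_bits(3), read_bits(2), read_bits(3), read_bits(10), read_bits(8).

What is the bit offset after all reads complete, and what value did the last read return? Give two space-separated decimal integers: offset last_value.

Answer: 31 41

Derivation:
Read 1: bits[0:5] width=5 -> value=15 (bin 01111); offset now 5 = byte 0 bit 5; 27 bits remain
Read 2: bits[5:8] width=3 -> value=3 (bin 011); offset now 8 = byte 1 bit 0; 24 bits remain
Read 3: bits[8:10] width=2 -> value=1 (bin 01); offset now 10 = byte 1 bit 2; 22 bits remain
Read 4: bits[10:13] width=3 -> value=2 (bin 010); offset now 13 = byte 1 bit 5; 19 bits remain
Read 5: bits[13:23] width=10 -> value=550 (bin 1000100110); offset now 23 = byte 2 bit 7; 9 bits remain
Read 6: bits[23:31] width=8 -> value=41 (bin 00101001); offset now 31 = byte 3 bit 7; 1 bits remain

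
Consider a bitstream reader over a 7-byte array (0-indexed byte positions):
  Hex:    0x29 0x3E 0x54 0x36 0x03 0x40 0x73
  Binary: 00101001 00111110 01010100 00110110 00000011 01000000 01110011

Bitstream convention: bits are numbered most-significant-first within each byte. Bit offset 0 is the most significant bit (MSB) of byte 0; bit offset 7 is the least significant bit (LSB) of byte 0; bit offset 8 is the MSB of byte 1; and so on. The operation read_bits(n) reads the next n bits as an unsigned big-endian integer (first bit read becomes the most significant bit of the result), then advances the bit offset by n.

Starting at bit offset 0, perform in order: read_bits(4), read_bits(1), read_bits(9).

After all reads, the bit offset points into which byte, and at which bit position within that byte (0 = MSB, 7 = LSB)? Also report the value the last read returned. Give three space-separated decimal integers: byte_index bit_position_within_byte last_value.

Read 1: bits[0:4] width=4 -> value=2 (bin 0010); offset now 4 = byte 0 bit 4; 52 bits remain
Read 2: bits[4:5] width=1 -> value=1 (bin 1); offset now 5 = byte 0 bit 5; 51 bits remain
Read 3: bits[5:14] width=9 -> value=79 (bin 001001111); offset now 14 = byte 1 bit 6; 42 bits remain

Answer: 1 6 79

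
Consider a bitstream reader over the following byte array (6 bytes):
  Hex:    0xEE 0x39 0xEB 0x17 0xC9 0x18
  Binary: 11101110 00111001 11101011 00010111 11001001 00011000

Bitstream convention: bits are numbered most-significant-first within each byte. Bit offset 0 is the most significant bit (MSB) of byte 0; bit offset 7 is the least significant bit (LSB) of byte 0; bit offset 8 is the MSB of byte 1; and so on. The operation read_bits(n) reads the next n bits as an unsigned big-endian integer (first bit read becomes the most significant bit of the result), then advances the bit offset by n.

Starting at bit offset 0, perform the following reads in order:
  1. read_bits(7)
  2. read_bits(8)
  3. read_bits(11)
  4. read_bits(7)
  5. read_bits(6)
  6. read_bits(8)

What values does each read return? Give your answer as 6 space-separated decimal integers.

Read 1: bits[0:7] width=7 -> value=119 (bin 1110111); offset now 7 = byte 0 bit 7; 41 bits remain
Read 2: bits[7:15] width=8 -> value=28 (bin 00011100); offset now 15 = byte 1 bit 7; 33 bits remain
Read 3: bits[15:26] width=11 -> value=1964 (bin 11110101100); offset now 26 = byte 3 bit 2; 22 bits remain
Read 4: bits[26:33] width=7 -> value=47 (bin 0101111); offset now 33 = byte 4 bit 1; 15 bits remain
Read 5: bits[33:39] width=6 -> value=36 (bin 100100); offset now 39 = byte 4 bit 7; 9 bits remain
Read 6: bits[39:47] width=8 -> value=140 (bin 10001100); offset now 47 = byte 5 bit 7; 1 bits remain

Answer: 119 28 1964 47 36 140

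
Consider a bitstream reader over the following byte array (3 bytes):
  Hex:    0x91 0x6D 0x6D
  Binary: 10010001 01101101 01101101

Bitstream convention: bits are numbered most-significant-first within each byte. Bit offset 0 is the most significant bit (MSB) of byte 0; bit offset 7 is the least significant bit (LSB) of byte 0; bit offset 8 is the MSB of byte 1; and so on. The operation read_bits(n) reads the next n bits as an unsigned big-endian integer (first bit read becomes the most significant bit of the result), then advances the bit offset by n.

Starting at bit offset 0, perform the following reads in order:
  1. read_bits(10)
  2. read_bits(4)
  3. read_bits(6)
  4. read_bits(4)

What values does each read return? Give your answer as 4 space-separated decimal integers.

Read 1: bits[0:10] width=10 -> value=581 (bin 1001000101); offset now 10 = byte 1 bit 2; 14 bits remain
Read 2: bits[10:14] width=4 -> value=11 (bin 1011); offset now 14 = byte 1 bit 6; 10 bits remain
Read 3: bits[14:20] width=6 -> value=22 (bin 010110); offset now 20 = byte 2 bit 4; 4 bits remain
Read 4: bits[20:24] width=4 -> value=13 (bin 1101); offset now 24 = byte 3 bit 0; 0 bits remain

Answer: 581 11 22 13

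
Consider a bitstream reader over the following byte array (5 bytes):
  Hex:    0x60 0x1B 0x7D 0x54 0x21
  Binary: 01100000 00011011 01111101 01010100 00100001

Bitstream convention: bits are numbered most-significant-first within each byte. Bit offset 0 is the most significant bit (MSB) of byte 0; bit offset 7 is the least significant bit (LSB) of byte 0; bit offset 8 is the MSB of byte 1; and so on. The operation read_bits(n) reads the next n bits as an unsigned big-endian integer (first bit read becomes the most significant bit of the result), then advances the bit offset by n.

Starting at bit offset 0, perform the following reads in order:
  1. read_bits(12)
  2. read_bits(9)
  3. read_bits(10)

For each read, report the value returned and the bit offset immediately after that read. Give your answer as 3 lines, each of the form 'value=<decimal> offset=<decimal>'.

Read 1: bits[0:12] width=12 -> value=1537 (bin 011000000001); offset now 12 = byte 1 bit 4; 28 bits remain
Read 2: bits[12:21] width=9 -> value=367 (bin 101101111); offset now 21 = byte 2 bit 5; 19 bits remain
Read 3: bits[21:31] width=10 -> value=682 (bin 1010101010); offset now 31 = byte 3 bit 7; 9 bits remain

Answer: value=1537 offset=12
value=367 offset=21
value=682 offset=31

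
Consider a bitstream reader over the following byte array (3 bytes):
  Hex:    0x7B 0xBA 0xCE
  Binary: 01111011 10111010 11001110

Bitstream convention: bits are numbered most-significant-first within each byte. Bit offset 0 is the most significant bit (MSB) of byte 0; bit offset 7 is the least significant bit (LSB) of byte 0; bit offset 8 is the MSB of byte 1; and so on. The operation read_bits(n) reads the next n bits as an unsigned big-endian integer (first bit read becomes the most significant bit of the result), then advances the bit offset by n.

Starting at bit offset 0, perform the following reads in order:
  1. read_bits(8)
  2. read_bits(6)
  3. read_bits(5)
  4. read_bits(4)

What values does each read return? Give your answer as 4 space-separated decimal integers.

Answer: 123 46 22 7

Derivation:
Read 1: bits[0:8] width=8 -> value=123 (bin 01111011); offset now 8 = byte 1 bit 0; 16 bits remain
Read 2: bits[8:14] width=6 -> value=46 (bin 101110); offset now 14 = byte 1 bit 6; 10 bits remain
Read 3: bits[14:19] width=5 -> value=22 (bin 10110); offset now 19 = byte 2 bit 3; 5 bits remain
Read 4: bits[19:23] width=4 -> value=7 (bin 0111); offset now 23 = byte 2 bit 7; 1 bits remain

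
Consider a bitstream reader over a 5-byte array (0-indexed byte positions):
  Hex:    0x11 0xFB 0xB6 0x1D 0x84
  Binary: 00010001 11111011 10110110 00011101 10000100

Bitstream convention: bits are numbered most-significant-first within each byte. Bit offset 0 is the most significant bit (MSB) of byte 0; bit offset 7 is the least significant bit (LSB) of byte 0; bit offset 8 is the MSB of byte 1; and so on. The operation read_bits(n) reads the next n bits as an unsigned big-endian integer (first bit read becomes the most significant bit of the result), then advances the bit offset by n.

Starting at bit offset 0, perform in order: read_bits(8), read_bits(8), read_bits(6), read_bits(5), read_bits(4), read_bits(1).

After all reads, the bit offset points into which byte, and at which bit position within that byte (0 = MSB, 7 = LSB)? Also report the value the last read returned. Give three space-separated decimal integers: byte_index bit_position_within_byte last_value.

Read 1: bits[0:8] width=8 -> value=17 (bin 00010001); offset now 8 = byte 1 bit 0; 32 bits remain
Read 2: bits[8:16] width=8 -> value=251 (bin 11111011); offset now 16 = byte 2 bit 0; 24 bits remain
Read 3: bits[16:22] width=6 -> value=45 (bin 101101); offset now 22 = byte 2 bit 6; 18 bits remain
Read 4: bits[22:27] width=5 -> value=16 (bin 10000); offset now 27 = byte 3 bit 3; 13 bits remain
Read 5: bits[27:31] width=4 -> value=14 (bin 1110); offset now 31 = byte 3 bit 7; 9 bits remain
Read 6: bits[31:32] width=1 -> value=1 (bin 1); offset now 32 = byte 4 bit 0; 8 bits remain

Answer: 4 0 1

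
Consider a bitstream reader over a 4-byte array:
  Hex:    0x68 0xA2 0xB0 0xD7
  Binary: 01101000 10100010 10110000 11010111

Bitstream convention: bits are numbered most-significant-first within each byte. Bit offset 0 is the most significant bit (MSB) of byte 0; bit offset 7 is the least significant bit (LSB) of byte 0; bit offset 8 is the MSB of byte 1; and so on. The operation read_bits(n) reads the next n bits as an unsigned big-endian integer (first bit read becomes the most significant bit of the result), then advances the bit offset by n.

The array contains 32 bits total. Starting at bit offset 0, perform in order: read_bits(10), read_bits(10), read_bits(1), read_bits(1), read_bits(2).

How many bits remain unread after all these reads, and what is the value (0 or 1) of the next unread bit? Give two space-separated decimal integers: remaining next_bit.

Answer: 8 1

Derivation:
Read 1: bits[0:10] width=10 -> value=418 (bin 0110100010); offset now 10 = byte 1 bit 2; 22 bits remain
Read 2: bits[10:20] width=10 -> value=555 (bin 1000101011); offset now 20 = byte 2 bit 4; 12 bits remain
Read 3: bits[20:21] width=1 -> value=0 (bin 0); offset now 21 = byte 2 bit 5; 11 bits remain
Read 4: bits[21:22] width=1 -> value=0 (bin 0); offset now 22 = byte 2 bit 6; 10 bits remain
Read 5: bits[22:24] width=2 -> value=0 (bin 00); offset now 24 = byte 3 bit 0; 8 bits remain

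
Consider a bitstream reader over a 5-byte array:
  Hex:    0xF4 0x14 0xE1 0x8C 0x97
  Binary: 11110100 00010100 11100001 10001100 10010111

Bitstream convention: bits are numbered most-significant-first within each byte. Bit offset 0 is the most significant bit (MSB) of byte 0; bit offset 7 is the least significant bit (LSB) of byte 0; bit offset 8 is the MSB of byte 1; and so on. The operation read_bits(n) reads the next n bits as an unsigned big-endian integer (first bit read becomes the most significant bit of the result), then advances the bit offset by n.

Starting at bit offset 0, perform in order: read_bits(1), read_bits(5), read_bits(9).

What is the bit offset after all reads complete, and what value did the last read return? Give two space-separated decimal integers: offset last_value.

Answer: 15 10

Derivation:
Read 1: bits[0:1] width=1 -> value=1 (bin 1); offset now 1 = byte 0 bit 1; 39 bits remain
Read 2: bits[1:6] width=5 -> value=29 (bin 11101); offset now 6 = byte 0 bit 6; 34 bits remain
Read 3: bits[6:15] width=9 -> value=10 (bin 000001010); offset now 15 = byte 1 bit 7; 25 bits remain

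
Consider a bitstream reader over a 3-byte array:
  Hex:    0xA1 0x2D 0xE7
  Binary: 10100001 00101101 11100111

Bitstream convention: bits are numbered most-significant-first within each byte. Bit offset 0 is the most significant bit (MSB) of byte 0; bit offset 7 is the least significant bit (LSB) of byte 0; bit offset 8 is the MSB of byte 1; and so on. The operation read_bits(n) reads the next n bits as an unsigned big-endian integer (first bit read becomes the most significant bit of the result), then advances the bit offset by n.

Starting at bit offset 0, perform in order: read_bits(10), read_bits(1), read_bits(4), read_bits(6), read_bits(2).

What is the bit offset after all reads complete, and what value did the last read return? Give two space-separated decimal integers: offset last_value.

Read 1: bits[0:10] width=10 -> value=644 (bin 1010000100); offset now 10 = byte 1 bit 2; 14 bits remain
Read 2: bits[10:11] width=1 -> value=1 (bin 1); offset now 11 = byte 1 bit 3; 13 bits remain
Read 3: bits[11:15] width=4 -> value=6 (bin 0110); offset now 15 = byte 1 bit 7; 9 bits remain
Read 4: bits[15:21] width=6 -> value=60 (bin 111100); offset now 21 = byte 2 bit 5; 3 bits remain
Read 5: bits[21:23] width=2 -> value=3 (bin 11); offset now 23 = byte 2 bit 7; 1 bits remain

Answer: 23 3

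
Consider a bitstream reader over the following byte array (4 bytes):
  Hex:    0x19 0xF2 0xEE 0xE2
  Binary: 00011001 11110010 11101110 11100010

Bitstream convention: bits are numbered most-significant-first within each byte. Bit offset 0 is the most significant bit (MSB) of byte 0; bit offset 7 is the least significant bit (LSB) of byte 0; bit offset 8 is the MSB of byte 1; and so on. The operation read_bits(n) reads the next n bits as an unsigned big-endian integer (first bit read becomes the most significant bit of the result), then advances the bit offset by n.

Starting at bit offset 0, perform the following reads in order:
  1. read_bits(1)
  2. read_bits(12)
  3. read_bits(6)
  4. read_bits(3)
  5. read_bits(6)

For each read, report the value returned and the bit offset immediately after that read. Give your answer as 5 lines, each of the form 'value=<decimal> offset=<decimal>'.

Read 1: bits[0:1] width=1 -> value=0 (bin 0); offset now 1 = byte 0 bit 1; 31 bits remain
Read 2: bits[1:13] width=12 -> value=830 (bin 001100111110); offset now 13 = byte 1 bit 5; 19 bits remain
Read 3: bits[13:19] width=6 -> value=23 (bin 010111); offset now 19 = byte 2 bit 3; 13 bits remain
Read 4: bits[19:22] width=3 -> value=3 (bin 011); offset now 22 = byte 2 bit 6; 10 bits remain
Read 5: bits[22:28] width=6 -> value=46 (bin 101110); offset now 28 = byte 3 bit 4; 4 bits remain

Answer: value=0 offset=1
value=830 offset=13
value=23 offset=19
value=3 offset=22
value=46 offset=28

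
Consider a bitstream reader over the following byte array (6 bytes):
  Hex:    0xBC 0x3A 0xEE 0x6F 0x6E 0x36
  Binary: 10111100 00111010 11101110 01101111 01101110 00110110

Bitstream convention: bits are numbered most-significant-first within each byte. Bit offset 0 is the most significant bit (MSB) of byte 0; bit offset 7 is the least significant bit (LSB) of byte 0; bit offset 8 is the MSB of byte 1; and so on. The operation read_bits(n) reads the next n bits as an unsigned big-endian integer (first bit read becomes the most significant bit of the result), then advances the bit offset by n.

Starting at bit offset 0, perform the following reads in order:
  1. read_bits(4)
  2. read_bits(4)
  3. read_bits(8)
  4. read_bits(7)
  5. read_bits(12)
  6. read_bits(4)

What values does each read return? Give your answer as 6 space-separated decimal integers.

Answer: 11 12 58 119 891 7

Derivation:
Read 1: bits[0:4] width=4 -> value=11 (bin 1011); offset now 4 = byte 0 bit 4; 44 bits remain
Read 2: bits[4:8] width=4 -> value=12 (bin 1100); offset now 8 = byte 1 bit 0; 40 bits remain
Read 3: bits[8:16] width=8 -> value=58 (bin 00111010); offset now 16 = byte 2 bit 0; 32 bits remain
Read 4: bits[16:23] width=7 -> value=119 (bin 1110111); offset now 23 = byte 2 bit 7; 25 bits remain
Read 5: bits[23:35] width=12 -> value=891 (bin 001101111011); offset now 35 = byte 4 bit 3; 13 bits remain
Read 6: bits[35:39] width=4 -> value=7 (bin 0111); offset now 39 = byte 4 bit 7; 9 bits remain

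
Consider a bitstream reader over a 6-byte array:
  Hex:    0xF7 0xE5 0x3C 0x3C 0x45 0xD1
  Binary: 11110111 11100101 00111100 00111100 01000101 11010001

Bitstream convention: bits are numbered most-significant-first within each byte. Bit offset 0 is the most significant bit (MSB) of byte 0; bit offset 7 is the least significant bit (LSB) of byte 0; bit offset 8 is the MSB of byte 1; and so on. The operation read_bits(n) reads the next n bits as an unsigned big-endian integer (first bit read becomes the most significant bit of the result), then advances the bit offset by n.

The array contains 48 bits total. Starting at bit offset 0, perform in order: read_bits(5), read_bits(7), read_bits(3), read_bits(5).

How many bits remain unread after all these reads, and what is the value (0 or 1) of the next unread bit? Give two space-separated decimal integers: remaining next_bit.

Read 1: bits[0:5] width=5 -> value=30 (bin 11110); offset now 5 = byte 0 bit 5; 43 bits remain
Read 2: bits[5:12] width=7 -> value=126 (bin 1111110); offset now 12 = byte 1 bit 4; 36 bits remain
Read 3: bits[12:15] width=3 -> value=2 (bin 010); offset now 15 = byte 1 bit 7; 33 bits remain
Read 4: bits[15:20] width=5 -> value=19 (bin 10011); offset now 20 = byte 2 bit 4; 28 bits remain

Answer: 28 1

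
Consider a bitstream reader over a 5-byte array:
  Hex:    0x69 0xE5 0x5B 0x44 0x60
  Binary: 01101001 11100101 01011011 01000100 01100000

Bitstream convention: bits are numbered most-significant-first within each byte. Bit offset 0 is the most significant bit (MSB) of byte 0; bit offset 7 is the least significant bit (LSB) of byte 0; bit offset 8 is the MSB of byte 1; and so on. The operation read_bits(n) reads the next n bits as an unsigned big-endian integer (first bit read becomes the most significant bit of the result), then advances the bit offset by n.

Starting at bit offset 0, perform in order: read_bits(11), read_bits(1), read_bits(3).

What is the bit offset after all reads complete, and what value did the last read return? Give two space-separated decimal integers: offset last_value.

Read 1: bits[0:11] width=11 -> value=847 (bin 01101001111); offset now 11 = byte 1 bit 3; 29 bits remain
Read 2: bits[11:12] width=1 -> value=0 (bin 0); offset now 12 = byte 1 bit 4; 28 bits remain
Read 3: bits[12:15] width=3 -> value=2 (bin 010); offset now 15 = byte 1 bit 7; 25 bits remain

Answer: 15 2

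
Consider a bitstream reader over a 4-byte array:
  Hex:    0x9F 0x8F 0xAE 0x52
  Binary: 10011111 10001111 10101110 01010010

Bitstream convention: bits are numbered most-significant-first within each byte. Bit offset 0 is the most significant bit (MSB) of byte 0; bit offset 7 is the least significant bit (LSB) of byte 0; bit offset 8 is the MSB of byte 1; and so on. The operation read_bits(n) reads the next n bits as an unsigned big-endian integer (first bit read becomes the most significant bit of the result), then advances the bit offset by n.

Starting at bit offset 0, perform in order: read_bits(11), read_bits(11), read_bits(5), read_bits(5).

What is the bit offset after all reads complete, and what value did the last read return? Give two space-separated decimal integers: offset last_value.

Read 1: bits[0:11] width=11 -> value=1276 (bin 10011111100); offset now 11 = byte 1 bit 3; 21 bits remain
Read 2: bits[11:22] width=11 -> value=1003 (bin 01111101011); offset now 22 = byte 2 bit 6; 10 bits remain
Read 3: bits[22:27] width=5 -> value=18 (bin 10010); offset now 27 = byte 3 bit 3; 5 bits remain
Read 4: bits[27:32] width=5 -> value=18 (bin 10010); offset now 32 = byte 4 bit 0; 0 bits remain

Answer: 32 18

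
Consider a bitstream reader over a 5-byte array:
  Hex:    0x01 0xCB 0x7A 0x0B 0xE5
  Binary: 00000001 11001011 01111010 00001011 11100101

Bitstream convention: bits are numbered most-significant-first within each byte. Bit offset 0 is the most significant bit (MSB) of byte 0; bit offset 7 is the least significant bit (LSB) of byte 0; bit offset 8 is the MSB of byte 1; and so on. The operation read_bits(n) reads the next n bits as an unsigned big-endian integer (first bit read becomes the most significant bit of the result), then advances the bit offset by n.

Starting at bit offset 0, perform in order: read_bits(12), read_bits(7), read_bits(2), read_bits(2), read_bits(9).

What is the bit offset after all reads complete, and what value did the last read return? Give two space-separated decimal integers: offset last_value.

Read 1: bits[0:12] width=12 -> value=28 (bin 000000011100); offset now 12 = byte 1 bit 4; 28 bits remain
Read 2: bits[12:19] width=7 -> value=91 (bin 1011011); offset now 19 = byte 2 bit 3; 21 bits remain
Read 3: bits[19:21] width=2 -> value=3 (bin 11); offset now 21 = byte 2 bit 5; 19 bits remain
Read 4: bits[21:23] width=2 -> value=1 (bin 01); offset now 23 = byte 2 bit 7; 17 bits remain
Read 5: bits[23:32] width=9 -> value=11 (bin 000001011); offset now 32 = byte 4 bit 0; 8 bits remain

Answer: 32 11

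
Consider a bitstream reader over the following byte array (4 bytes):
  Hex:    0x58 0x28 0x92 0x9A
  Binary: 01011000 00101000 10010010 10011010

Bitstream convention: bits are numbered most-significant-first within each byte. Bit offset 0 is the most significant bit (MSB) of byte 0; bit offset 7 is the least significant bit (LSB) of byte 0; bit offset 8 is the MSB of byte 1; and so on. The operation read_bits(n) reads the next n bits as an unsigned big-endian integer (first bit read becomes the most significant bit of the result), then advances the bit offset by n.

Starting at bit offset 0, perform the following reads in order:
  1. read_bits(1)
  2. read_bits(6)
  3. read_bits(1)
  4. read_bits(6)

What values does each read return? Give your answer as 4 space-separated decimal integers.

Read 1: bits[0:1] width=1 -> value=0 (bin 0); offset now 1 = byte 0 bit 1; 31 bits remain
Read 2: bits[1:7] width=6 -> value=44 (bin 101100); offset now 7 = byte 0 bit 7; 25 bits remain
Read 3: bits[7:8] width=1 -> value=0 (bin 0); offset now 8 = byte 1 bit 0; 24 bits remain
Read 4: bits[8:14] width=6 -> value=10 (bin 001010); offset now 14 = byte 1 bit 6; 18 bits remain

Answer: 0 44 0 10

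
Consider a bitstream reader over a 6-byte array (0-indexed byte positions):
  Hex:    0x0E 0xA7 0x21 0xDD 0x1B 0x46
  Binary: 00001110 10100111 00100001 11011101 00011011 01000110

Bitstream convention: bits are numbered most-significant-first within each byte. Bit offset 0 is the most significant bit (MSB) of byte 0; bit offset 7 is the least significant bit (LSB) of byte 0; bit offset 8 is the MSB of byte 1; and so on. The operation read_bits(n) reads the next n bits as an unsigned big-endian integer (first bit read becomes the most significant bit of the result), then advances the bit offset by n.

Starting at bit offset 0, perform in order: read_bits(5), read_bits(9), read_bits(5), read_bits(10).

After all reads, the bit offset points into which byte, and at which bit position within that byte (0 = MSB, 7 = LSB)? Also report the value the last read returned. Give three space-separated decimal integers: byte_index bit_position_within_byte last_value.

Read 1: bits[0:5] width=5 -> value=1 (bin 00001); offset now 5 = byte 0 bit 5; 43 bits remain
Read 2: bits[5:14] width=9 -> value=425 (bin 110101001); offset now 14 = byte 1 bit 6; 34 bits remain
Read 3: bits[14:19] width=5 -> value=25 (bin 11001); offset now 19 = byte 2 bit 3; 29 bits remain
Read 4: bits[19:29] width=10 -> value=59 (bin 0000111011); offset now 29 = byte 3 bit 5; 19 bits remain

Answer: 3 5 59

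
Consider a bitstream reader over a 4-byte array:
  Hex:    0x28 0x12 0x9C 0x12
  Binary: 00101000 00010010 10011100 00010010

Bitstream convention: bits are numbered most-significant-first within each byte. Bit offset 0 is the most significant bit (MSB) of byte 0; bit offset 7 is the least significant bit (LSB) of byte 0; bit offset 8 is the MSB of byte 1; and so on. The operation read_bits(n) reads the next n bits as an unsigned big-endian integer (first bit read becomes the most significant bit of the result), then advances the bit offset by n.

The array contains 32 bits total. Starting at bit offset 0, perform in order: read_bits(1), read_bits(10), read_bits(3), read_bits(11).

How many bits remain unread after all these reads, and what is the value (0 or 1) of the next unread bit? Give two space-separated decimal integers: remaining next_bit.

Answer: 7 0

Derivation:
Read 1: bits[0:1] width=1 -> value=0 (bin 0); offset now 1 = byte 0 bit 1; 31 bits remain
Read 2: bits[1:11] width=10 -> value=320 (bin 0101000000); offset now 11 = byte 1 bit 3; 21 bits remain
Read 3: bits[11:14] width=3 -> value=4 (bin 100); offset now 14 = byte 1 bit 6; 18 bits remain
Read 4: bits[14:25] width=11 -> value=1336 (bin 10100111000); offset now 25 = byte 3 bit 1; 7 bits remain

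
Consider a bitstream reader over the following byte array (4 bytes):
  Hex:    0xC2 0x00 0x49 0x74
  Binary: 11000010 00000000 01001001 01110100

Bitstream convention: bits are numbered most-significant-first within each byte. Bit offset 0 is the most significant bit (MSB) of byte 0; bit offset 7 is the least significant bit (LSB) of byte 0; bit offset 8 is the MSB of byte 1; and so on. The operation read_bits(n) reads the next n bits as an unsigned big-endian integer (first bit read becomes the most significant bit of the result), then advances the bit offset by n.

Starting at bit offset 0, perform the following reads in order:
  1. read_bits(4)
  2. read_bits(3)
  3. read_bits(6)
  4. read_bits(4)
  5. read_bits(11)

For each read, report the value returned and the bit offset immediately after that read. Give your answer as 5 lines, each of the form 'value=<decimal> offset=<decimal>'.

Read 1: bits[0:4] width=4 -> value=12 (bin 1100); offset now 4 = byte 0 bit 4; 28 bits remain
Read 2: bits[4:7] width=3 -> value=1 (bin 001); offset now 7 = byte 0 bit 7; 25 bits remain
Read 3: bits[7:13] width=6 -> value=0 (bin 000000); offset now 13 = byte 1 bit 5; 19 bits remain
Read 4: bits[13:17] width=4 -> value=0 (bin 0000); offset now 17 = byte 2 bit 1; 15 bits remain
Read 5: bits[17:28] width=11 -> value=1175 (bin 10010010111); offset now 28 = byte 3 bit 4; 4 bits remain

Answer: value=12 offset=4
value=1 offset=7
value=0 offset=13
value=0 offset=17
value=1175 offset=28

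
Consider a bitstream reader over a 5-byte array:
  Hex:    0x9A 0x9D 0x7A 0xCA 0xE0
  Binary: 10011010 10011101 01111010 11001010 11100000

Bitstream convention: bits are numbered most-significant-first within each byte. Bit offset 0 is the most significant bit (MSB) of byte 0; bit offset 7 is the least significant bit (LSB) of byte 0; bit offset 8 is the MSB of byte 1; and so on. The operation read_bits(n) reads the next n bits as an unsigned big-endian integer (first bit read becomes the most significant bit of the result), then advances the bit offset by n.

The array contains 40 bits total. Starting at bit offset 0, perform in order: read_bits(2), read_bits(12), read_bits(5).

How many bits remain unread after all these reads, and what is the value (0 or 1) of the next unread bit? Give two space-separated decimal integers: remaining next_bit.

Read 1: bits[0:2] width=2 -> value=2 (bin 10); offset now 2 = byte 0 bit 2; 38 bits remain
Read 2: bits[2:14] width=12 -> value=1703 (bin 011010100111); offset now 14 = byte 1 bit 6; 26 bits remain
Read 3: bits[14:19] width=5 -> value=11 (bin 01011); offset now 19 = byte 2 bit 3; 21 bits remain

Answer: 21 1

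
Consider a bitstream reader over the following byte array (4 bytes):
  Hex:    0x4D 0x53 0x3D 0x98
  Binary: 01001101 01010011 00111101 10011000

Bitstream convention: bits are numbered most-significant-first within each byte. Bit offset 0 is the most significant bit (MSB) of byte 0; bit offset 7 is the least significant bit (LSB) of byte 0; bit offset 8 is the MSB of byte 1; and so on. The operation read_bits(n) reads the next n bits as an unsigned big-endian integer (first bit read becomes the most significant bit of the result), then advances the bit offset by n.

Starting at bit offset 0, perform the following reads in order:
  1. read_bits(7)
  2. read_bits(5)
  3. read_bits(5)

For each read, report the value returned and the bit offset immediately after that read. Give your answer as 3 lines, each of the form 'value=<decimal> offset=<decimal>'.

Read 1: bits[0:7] width=7 -> value=38 (bin 0100110); offset now 7 = byte 0 bit 7; 25 bits remain
Read 2: bits[7:12] width=5 -> value=21 (bin 10101); offset now 12 = byte 1 bit 4; 20 bits remain
Read 3: bits[12:17] width=5 -> value=6 (bin 00110); offset now 17 = byte 2 bit 1; 15 bits remain

Answer: value=38 offset=7
value=21 offset=12
value=6 offset=17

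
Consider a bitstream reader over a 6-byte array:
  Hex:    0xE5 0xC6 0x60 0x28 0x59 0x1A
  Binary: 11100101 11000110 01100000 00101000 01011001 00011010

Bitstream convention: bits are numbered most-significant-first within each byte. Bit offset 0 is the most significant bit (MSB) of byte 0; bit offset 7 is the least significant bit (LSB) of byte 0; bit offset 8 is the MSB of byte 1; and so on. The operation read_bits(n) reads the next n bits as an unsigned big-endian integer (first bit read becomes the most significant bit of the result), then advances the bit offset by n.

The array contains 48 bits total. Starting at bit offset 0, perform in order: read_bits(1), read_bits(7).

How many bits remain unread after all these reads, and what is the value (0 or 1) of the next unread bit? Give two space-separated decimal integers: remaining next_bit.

Answer: 40 1

Derivation:
Read 1: bits[0:1] width=1 -> value=1 (bin 1); offset now 1 = byte 0 bit 1; 47 bits remain
Read 2: bits[1:8] width=7 -> value=101 (bin 1100101); offset now 8 = byte 1 bit 0; 40 bits remain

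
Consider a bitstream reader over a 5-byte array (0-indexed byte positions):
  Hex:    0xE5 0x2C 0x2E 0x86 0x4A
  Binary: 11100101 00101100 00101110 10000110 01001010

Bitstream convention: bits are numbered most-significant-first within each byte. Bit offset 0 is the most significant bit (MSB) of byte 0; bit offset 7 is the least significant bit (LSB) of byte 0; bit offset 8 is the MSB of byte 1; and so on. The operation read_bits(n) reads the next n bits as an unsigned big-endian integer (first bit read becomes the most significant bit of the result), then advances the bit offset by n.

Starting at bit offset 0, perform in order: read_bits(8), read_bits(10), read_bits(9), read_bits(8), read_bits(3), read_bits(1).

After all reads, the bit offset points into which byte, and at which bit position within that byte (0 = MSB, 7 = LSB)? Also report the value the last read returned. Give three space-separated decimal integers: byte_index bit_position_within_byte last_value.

Read 1: bits[0:8] width=8 -> value=229 (bin 11100101); offset now 8 = byte 1 bit 0; 32 bits remain
Read 2: bits[8:18] width=10 -> value=176 (bin 0010110000); offset now 18 = byte 2 bit 2; 22 bits remain
Read 3: bits[18:27] width=9 -> value=372 (bin 101110100); offset now 27 = byte 3 bit 3; 13 bits remain
Read 4: bits[27:35] width=8 -> value=50 (bin 00110010); offset now 35 = byte 4 bit 3; 5 bits remain
Read 5: bits[35:38] width=3 -> value=2 (bin 010); offset now 38 = byte 4 bit 6; 2 bits remain
Read 6: bits[38:39] width=1 -> value=1 (bin 1); offset now 39 = byte 4 bit 7; 1 bits remain

Answer: 4 7 1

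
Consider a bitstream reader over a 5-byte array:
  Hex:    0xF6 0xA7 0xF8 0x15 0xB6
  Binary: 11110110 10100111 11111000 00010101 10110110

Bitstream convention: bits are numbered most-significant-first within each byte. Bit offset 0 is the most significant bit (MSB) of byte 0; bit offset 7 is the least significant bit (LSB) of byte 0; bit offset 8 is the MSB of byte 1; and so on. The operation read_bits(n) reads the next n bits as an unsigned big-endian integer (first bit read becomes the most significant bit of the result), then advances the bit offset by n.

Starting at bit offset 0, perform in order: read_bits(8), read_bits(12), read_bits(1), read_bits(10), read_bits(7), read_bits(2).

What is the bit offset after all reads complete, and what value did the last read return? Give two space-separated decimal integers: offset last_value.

Read 1: bits[0:8] width=8 -> value=246 (bin 11110110); offset now 8 = byte 1 bit 0; 32 bits remain
Read 2: bits[8:20] width=12 -> value=2687 (bin 101001111111); offset now 20 = byte 2 bit 4; 20 bits remain
Read 3: bits[20:21] width=1 -> value=1 (bin 1); offset now 21 = byte 2 bit 5; 19 bits remain
Read 4: bits[21:31] width=10 -> value=10 (bin 0000001010); offset now 31 = byte 3 bit 7; 9 bits remain
Read 5: bits[31:38] width=7 -> value=109 (bin 1101101); offset now 38 = byte 4 bit 6; 2 bits remain
Read 6: bits[38:40] width=2 -> value=2 (bin 10); offset now 40 = byte 5 bit 0; 0 bits remain

Answer: 40 2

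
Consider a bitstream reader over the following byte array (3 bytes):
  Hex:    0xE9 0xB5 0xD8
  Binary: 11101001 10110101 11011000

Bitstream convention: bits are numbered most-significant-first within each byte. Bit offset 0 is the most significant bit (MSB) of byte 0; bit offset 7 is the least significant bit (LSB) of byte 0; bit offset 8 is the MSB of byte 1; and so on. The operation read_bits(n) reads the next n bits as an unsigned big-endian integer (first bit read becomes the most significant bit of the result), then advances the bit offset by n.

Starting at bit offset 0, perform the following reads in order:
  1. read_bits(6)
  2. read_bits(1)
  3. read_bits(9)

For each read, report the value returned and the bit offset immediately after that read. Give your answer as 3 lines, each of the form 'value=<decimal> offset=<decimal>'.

Read 1: bits[0:6] width=6 -> value=58 (bin 111010); offset now 6 = byte 0 bit 6; 18 bits remain
Read 2: bits[6:7] width=1 -> value=0 (bin 0); offset now 7 = byte 0 bit 7; 17 bits remain
Read 3: bits[7:16] width=9 -> value=437 (bin 110110101); offset now 16 = byte 2 bit 0; 8 bits remain

Answer: value=58 offset=6
value=0 offset=7
value=437 offset=16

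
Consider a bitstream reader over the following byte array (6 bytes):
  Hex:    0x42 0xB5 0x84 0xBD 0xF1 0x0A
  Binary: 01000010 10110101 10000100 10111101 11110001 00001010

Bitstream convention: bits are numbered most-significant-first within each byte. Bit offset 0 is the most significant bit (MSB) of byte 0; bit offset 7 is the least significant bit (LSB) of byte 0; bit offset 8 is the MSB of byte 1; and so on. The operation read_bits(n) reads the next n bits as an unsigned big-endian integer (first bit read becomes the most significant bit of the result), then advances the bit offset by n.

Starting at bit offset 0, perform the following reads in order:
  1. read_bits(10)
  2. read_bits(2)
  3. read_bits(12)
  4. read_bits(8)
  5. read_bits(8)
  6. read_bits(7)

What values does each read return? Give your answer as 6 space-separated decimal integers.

Read 1: bits[0:10] width=10 -> value=266 (bin 0100001010); offset now 10 = byte 1 bit 2; 38 bits remain
Read 2: bits[10:12] width=2 -> value=3 (bin 11); offset now 12 = byte 1 bit 4; 36 bits remain
Read 3: bits[12:24] width=12 -> value=1412 (bin 010110000100); offset now 24 = byte 3 bit 0; 24 bits remain
Read 4: bits[24:32] width=8 -> value=189 (bin 10111101); offset now 32 = byte 4 bit 0; 16 bits remain
Read 5: bits[32:40] width=8 -> value=241 (bin 11110001); offset now 40 = byte 5 bit 0; 8 bits remain
Read 6: bits[40:47] width=7 -> value=5 (bin 0000101); offset now 47 = byte 5 bit 7; 1 bits remain

Answer: 266 3 1412 189 241 5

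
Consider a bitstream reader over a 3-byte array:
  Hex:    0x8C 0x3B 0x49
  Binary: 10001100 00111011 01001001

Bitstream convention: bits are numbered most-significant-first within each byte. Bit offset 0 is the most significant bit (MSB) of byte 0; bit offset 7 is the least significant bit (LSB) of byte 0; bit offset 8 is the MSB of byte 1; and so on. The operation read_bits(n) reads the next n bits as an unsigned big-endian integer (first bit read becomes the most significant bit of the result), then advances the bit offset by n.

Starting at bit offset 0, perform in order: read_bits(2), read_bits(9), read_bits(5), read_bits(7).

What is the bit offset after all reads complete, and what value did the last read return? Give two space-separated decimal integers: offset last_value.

Answer: 23 36

Derivation:
Read 1: bits[0:2] width=2 -> value=2 (bin 10); offset now 2 = byte 0 bit 2; 22 bits remain
Read 2: bits[2:11] width=9 -> value=97 (bin 001100001); offset now 11 = byte 1 bit 3; 13 bits remain
Read 3: bits[11:16] width=5 -> value=27 (bin 11011); offset now 16 = byte 2 bit 0; 8 bits remain
Read 4: bits[16:23] width=7 -> value=36 (bin 0100100); offset now 23 = byte 2 bit 7; 1 bits remain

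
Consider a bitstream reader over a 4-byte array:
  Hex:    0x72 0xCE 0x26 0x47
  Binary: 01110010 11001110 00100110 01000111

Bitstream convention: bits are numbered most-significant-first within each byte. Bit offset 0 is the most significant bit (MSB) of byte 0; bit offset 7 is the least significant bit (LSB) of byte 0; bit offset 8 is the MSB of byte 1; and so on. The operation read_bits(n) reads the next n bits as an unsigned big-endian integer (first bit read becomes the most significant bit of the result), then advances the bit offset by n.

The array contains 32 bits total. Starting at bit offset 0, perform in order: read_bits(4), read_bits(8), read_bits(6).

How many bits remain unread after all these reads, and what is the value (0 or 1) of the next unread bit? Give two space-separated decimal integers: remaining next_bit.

Read 1: bits[0:4] width=4 -> value=7 (bin 0111); offset now 4 = byte 0 bit 4; 28 bits remain
Read 2: bits[4:12] width=8 -> value=44 (bin 00101100); offset now 12 = byte 1 bit 4; 20 bits remain
Read 3: bits[12:18] width=6 -> value=56 (bin 111000); offset now 18 = byte 2 bit 2; 14 bits remain

Answer: 14 1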